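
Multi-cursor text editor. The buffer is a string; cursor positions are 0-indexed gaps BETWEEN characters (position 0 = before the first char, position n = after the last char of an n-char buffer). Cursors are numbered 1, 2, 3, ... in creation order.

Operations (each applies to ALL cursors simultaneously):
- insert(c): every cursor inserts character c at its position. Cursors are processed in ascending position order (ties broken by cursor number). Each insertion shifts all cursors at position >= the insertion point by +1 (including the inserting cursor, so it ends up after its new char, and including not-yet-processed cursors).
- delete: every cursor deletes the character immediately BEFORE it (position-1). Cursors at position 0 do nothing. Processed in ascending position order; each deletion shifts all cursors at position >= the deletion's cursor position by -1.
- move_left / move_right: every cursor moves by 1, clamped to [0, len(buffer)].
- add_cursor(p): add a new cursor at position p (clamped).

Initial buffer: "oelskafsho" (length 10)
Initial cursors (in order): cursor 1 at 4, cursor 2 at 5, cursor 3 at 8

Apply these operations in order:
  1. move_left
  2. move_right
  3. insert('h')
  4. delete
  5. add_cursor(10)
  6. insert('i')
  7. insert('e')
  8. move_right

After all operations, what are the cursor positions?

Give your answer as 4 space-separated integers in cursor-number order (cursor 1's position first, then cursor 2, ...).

Answer: 7 10 15 18

Derivation:
After op 1 (move_left): buffer="oelskafsho" (len 10), cursors c1@3 c2@4 c3@7, authorship ..........
After op 2 (move_right): buffer="oelskafsho" (len 10), cursors c1@4 c2@5 c3@8, authorship ..........
After op 3 (insert('h')): buffer="oelshkhafshho" (len 13), cursors c1@5 c2@7 c3@11, authorship ....1.2...3..
After op 4 (delete): buffer="oelskafsho" (len 10), cursors c1@4 c2@5 c3@8, authorship ..........
After op 5 (add_cursor(10)): buffer="oelskafsho" (len 10), cursors c1@4 c2@5 c3@8 c4@10, authorship ..........
After op 6 (insert('i')): buffer="oelsikiafsihoi" (len 14), cursors c1@5 c2@7 c3@11 c4@14, authorship ....1.2...3..4
After op 7 (insert('e')): buffer="oelsiekieafsiehoie" (len 18), cursors c1@6 c2@9 c3@14 c4@18, authorship ....11.22...33..44
After op 8 (move_right): buffer="oelsiekieafsiehoie" (len 18), cursors c1@7 c2@10 c3@15 c4@18, authorship ....11.22...33..44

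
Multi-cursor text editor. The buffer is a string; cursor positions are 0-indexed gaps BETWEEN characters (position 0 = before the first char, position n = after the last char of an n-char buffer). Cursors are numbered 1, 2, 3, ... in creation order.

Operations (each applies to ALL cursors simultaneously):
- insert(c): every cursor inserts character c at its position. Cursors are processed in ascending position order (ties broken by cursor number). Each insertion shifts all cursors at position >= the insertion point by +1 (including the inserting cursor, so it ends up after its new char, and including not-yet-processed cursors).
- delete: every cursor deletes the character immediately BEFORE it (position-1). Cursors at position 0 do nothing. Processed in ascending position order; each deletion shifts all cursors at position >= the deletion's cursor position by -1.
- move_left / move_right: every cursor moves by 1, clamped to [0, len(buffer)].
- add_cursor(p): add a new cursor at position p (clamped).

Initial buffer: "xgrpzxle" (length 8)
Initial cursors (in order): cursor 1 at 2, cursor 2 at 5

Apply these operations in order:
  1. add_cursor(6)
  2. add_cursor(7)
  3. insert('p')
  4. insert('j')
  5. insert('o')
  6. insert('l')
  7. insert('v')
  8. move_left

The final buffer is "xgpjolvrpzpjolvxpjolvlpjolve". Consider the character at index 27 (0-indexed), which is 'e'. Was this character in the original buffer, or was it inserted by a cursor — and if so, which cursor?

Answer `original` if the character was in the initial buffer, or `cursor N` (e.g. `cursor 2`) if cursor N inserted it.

After op 1 (add_cursor(6)): buffer="xgrpzxle" (len 8), cursors c1@2 c2@5 c3@6, authorship ........
After op 2 (add_cursor(7)): buffer="xgrpzxle" (len 8), cursors c1@2 c2@5 c3@6 c4@7, authorship ........
After op 3 (insert('p')): buffer="xgprpzpxplpe" (len 12), cursors c1@3 c2@7 c3@9 c4@11, authorship ..1...2.3.4.
After op 4 (insert('j')): buffer="xgpjrpzpjxpjlpje" (len 16), cursors c1@4 c2@9 c3@12 c4@15, authorship ..11...22.33.44.
After op 5 (insert('o')): buffer="xgpjorpzpjoxpjolpjoe" (len 20), cursors c1@5 c2@11 c3@15 c4@19, authorship ..111...222.333.444.
After op 6 (insert('l')): buffer="xgpjolrpzpjolxpjollpjole" (len 24), cursors c1@6 c2@13 c3@18 c4@23, authorship ..1111...2222.3333.4444.
After op 7 (insert('v')): buffer="xgpjolvrpzpjolvxpjolvlpjolve" (len 28), cursors c1@7 c2@15 c3@21 c4@27, authorship ..11111...22222.33333.44444.
After op 8 (move_left): buffer="xgpjolvrpzpjolvxpjolvlpjolve" (len 28), cursors c1@6 c2@14 c3@20 c4@26, authorship ..11111...22222.33333.44444.
Authorship (.=original, N=cursor N): . . 1 1 1 1 1 . . . 2 2 2 2 2 . 3 3 3 3 3 . 4 4 4 4 4 .
Index 27: author = original

Answer: original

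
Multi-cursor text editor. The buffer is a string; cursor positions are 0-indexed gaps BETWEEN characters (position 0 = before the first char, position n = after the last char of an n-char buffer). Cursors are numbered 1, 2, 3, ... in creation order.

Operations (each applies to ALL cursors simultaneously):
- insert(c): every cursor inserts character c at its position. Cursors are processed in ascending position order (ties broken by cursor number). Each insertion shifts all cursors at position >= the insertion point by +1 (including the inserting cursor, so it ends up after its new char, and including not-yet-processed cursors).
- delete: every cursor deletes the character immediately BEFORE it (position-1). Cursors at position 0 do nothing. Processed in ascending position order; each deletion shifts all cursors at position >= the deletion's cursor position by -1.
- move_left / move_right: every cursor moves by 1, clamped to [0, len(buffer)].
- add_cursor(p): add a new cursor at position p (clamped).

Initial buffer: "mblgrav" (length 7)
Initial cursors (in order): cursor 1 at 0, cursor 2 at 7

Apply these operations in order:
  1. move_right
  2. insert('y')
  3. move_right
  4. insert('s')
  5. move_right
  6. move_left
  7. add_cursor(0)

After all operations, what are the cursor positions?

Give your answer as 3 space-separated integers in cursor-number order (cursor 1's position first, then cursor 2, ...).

Answer: 4 10 0

Derivation:
After op 1 (move_right): buffer="mblgrav" (len 7), cursors c1@1 c2@7, authorship .......
After op 2 (insert('y')): buffer="myblgravy" (len 9), cursors c1@2 c2@9, authorship .1......2
After op 3 (move_right): buffer="myblgravy" (len 9), cursors c1@3 c2@9, authorship .1......2
After op 4 (insert('s')): buffer="mybslgravys" (len 11), cursors c1@4 c2@11, authorship .1.1.....22
After op 5 (move_right): buffer="mybslgravys" (len 11), cursors c1@5 c2@11, authorship .1.1.....22
After op 6 (move_left): buffer="mybslgravys" (len 11), cursors c1@4 c2@10, authorship .1.1.....22
After op 7 (add_cursor(0)): buffer="mybslgravys" (len 11), cursors c3@0 c1@4 c2@10, authorship .1.1.....22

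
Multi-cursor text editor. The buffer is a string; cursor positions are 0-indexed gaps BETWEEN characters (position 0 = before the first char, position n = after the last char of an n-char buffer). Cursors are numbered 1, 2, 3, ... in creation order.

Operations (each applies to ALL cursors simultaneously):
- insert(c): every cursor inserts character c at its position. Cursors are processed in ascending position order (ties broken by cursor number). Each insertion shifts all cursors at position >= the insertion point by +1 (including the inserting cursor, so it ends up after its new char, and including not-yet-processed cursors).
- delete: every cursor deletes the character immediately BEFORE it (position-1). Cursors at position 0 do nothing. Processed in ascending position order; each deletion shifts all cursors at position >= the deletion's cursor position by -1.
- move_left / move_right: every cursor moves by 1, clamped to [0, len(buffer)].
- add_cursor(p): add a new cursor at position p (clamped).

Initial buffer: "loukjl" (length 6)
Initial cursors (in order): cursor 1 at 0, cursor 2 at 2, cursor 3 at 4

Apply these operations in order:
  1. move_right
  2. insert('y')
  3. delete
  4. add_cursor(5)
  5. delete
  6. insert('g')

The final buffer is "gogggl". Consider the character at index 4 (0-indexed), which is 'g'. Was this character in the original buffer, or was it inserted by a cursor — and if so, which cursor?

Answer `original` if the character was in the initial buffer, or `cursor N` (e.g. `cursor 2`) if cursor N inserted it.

After op 1 (move_right): buffer="loukjl" (len 6), cursors c1@1 c2@3 c3@5, authorship ......
After op 2 (insert('y')): buffer="lyouykjyl" (len 9), cursors c1@2 c2@5 c3@8, authorship .1..2..3.
After op 3 (delete): buffer="loukjl" (len 6), cursors c1@1 c2@3 c3@5, authorship ......
After op 4 (add_cursor(5)): buffer="loukjl" (len 6), cursors c1@1 c2@3 c3@5 c4@5, authorship ......
After op 5 (delete): buffer="ol" (len 2), cursors c1@0 c2@1 c3@1 c4@1, authorship ..
After op 6 (insert('g')): buffer="gogggl" (len 6), cursors c1@1 c2@5 c3@5 c4@5, authorship 1.234.
Authorship (.=original, N=cursor N): 1 . 2 3 4 .
Index 4: author = 4

Answer: cursor 4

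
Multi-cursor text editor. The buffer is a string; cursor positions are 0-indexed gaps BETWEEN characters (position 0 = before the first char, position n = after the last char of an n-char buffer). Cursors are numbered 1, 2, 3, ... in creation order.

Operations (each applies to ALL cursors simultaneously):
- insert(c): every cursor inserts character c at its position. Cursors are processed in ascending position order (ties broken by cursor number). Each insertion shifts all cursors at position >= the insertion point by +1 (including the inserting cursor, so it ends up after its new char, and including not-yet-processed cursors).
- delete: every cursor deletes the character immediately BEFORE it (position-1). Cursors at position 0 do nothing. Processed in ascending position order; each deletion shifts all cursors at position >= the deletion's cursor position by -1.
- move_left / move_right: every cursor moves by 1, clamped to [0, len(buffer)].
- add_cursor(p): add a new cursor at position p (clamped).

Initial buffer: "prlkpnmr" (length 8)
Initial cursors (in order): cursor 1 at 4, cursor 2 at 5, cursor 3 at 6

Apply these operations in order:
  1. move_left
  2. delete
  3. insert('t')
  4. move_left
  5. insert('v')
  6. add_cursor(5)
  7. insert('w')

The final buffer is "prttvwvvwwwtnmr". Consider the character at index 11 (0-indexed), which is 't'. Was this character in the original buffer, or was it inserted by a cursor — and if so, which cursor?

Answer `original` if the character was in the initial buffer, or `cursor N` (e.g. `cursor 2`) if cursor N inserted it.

Answer: cursor 3

Derivation:
After op 1 (move_left): buffer="prlkpnmr" (len 8), cursors c1@3 c2@4 c3@5, authorship ........
After op 2 (delete): buffer="prnmr" (len 5), cursors c1@2 c2@2 c3@2, authorship .....
After op 3 (insert('t')): buffer="prtttnmr" (len 8), cursors c1@5 c2@5 c3@5, authorship ..123...
After op 4 (move_left): buffer="prtttnmr" (len 8), cursors c1@4 c2@4 c3@4, authorship ..123...
After op 5 (insert('v')): buffer="prttvvvtnmr" (len 11), cursors c1@7 c2@7 c3@7, authorship ..121233...
After op 6 (add_cursor(5)): buffer="prttvvvtnmr" (len 11), cursors c4@5 c1@7 c2@7 c3@7, authorship ..121233...
After op 7 (insert('w')): buffer="prttvwvvwwwtnmr" (len 15), cursors c4@6 c1@11 c2@11 c3@11, authorship ..1214231233...
Authorship (.=original, N=cursor N): . . 1 2 1 4 2 3 1 2 3 3 . . .
Index 11: author = 3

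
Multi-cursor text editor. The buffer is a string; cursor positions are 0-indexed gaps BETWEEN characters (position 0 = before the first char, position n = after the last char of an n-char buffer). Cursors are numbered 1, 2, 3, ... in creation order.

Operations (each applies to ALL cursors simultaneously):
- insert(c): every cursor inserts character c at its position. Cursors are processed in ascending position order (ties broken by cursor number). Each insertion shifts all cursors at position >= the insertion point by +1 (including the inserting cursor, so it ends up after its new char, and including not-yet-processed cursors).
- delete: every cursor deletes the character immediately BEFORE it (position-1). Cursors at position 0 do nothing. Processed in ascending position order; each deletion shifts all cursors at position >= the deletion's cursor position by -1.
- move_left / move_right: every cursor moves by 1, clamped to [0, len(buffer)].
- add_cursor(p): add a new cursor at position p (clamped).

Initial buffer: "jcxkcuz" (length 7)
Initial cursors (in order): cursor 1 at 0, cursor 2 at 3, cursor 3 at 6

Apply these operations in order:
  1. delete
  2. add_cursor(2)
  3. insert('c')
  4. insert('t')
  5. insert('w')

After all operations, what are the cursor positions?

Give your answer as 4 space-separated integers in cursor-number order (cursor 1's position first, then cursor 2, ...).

After op 1 (delete): buffer="jckcz" (len 5), cursors c1@0 c2@2 c3@4, authorship .....
After op 2 (add_cursor(2)): buffer="jckcz" (len 5), cursors c1@0 c2@2 c4@2 c3@4, authorship .....
After op 3 (insert('c')): buffer="cjccckccz" (len 9), cursors c1@1 c2@5 c4@5 c3@8, authorship 1..24..3.
After op 4 (insert('t')): buffer="ctjcccttkcctz" (len 13), cursors c1@2 c2@8 c4@8 c3@12, authorship 11..2424..33.
After op 5 (insert('w')): buffer="ctwjcccttwwkcctwz" (len 17), cursors c1@3 c2@11 c4@11 c3@16, authorship 111..242424..333.

Answer: 3 11 16 11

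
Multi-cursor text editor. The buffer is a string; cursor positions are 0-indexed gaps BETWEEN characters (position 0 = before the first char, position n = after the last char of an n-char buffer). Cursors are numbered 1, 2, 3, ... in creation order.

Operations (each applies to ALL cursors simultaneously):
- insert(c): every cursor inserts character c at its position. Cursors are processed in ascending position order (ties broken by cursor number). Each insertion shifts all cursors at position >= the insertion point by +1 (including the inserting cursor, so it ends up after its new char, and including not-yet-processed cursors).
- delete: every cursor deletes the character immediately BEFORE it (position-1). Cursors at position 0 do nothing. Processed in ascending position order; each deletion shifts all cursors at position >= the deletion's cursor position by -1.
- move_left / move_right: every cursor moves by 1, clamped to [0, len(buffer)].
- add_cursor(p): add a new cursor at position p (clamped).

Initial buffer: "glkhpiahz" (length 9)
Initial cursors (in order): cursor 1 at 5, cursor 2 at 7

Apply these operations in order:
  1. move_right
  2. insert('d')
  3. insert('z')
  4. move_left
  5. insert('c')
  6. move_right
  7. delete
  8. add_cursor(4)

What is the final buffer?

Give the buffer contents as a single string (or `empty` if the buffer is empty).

After op 1 (move_right): buffer="glkhpiahz" (len 9), cursors c1@6 c2@8, authorship .........
After op 2 (insert('d')): buffer="glkhpidahdz" (len 11), cursors c1@7 c2@10, authorship ......1..2.
After op 3 (insert('z')): buffer="glkhpidzahdzz" (len 13), cursors c1@8 c2@12, authorship ......11..22.
After op 4 (move_left): buffer="glkhpidzahdzz" (len 13), cursors c1@7 c2@11, authorship ......11..22.
After op 5 (insert('c')): buffer="glkhpidczahdczz" (len 15), cursors c1@8 c2@13, authorship ......111..222.
After op 6 (move_right): buffer="glkhpidczahdczz" (len 15), cursors c1@9 c2@14, authorship ......111..222.
After op 7 (delete): buffer="glkhpidcahdcz" (len 13), cursors c1@8 c2@12, authorship ......11..22.
After op 8 (add_cursor(4)): buffer="glkhpidcahdcz" (len 13), cursors c3@4 c1@8 c2@12, authorship ......11..22.

Answer: glkhpidcahdcz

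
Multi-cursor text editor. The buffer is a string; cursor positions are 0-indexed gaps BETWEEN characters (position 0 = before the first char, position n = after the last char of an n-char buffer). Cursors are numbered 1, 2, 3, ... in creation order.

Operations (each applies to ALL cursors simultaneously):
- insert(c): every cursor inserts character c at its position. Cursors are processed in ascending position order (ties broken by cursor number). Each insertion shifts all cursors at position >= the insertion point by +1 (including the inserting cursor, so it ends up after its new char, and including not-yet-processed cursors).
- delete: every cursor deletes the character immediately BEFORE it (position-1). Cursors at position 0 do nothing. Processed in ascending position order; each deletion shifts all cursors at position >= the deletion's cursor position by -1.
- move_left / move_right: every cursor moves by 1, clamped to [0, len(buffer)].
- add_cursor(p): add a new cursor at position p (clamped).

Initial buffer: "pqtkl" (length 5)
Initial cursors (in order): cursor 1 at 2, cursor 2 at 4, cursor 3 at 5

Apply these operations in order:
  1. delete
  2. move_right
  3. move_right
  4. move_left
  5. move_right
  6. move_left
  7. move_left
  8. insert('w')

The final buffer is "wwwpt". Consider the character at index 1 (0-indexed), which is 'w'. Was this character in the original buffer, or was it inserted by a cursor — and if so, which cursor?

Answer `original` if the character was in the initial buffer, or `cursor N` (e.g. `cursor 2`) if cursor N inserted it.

After op 1 (delete): buffer="pt" (len 2), cursors c1@1 c2@2 c3@2, authorship ..
After op 2 (move_right): buffer="pt" (len 2), cursors c1@2 c2@2 c3@2, authorship ..
After op 3 (move_right): buffer="pt" (len 2), cursors c1@2 c2@2 c3@2, authorship ..
After op 4 (move_left): buffer="pt" (len 2), cursors c1@1 c2@1 c3@1, authorship ..
After op 5 (move_right): buffer="pt" (len 2), cursors c1@2 c2@2 c3@2, authorship ..
After op 6 (move_left): buffer="pt" (len 2), cursors c1@1 c2@1 c3@1, authorship ..
After op 7 (move_left): buffer="pt" (len 2), cursors c1@0 c2@0 c3@0, authorship ..
After op 8 (insert('w')): buffer="wwwpt" (len 5), cursors c1@3 c2@3 c3@3, authorship 123..
Authorship (.=original, N=cursor N): 1 2 3 . .
Index 1: author = 2

Answer: cursor 2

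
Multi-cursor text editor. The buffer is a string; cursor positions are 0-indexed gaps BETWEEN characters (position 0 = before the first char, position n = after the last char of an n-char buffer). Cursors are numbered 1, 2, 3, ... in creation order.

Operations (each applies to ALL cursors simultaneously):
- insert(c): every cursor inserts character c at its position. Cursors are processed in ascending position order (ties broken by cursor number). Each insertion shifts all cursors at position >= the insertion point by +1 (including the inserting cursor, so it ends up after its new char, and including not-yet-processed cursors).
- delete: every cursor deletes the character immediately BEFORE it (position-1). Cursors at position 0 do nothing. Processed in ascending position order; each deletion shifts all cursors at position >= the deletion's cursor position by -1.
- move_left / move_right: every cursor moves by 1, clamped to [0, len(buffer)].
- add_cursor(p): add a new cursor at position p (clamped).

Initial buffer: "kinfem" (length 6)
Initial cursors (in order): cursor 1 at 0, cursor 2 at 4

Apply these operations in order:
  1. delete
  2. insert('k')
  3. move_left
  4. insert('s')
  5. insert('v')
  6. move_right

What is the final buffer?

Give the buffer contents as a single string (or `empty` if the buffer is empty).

Answer: svkkinsvkem

Derivation:
After op 1 (delete): buffer="kinem" (len 5), cursors c1@0 c2@3, authorship .....
After op 2 (insert('k')): buffer="kkinkem" (len 7), cursors c1@1 c2@5, authorship 1...2..
After op 3 (move_left): buffer="kkinkem" (len 7), cursors c1@0 c2@4, authorship 1...2..
After op 4 (insert('s')): buffer="skkinskem" (len 9), cursors c1@1 c2@6, authorship 11...22..
After op 5 (insert('v')): buffer="svkkinsvkem" (len 11), cursors c1@2 c2@8, authorship 111...222..
After op 6 (move_right): buffer="svkkinsvkem" (len 11), cursors c1@3 c2@9, authorship 111...222..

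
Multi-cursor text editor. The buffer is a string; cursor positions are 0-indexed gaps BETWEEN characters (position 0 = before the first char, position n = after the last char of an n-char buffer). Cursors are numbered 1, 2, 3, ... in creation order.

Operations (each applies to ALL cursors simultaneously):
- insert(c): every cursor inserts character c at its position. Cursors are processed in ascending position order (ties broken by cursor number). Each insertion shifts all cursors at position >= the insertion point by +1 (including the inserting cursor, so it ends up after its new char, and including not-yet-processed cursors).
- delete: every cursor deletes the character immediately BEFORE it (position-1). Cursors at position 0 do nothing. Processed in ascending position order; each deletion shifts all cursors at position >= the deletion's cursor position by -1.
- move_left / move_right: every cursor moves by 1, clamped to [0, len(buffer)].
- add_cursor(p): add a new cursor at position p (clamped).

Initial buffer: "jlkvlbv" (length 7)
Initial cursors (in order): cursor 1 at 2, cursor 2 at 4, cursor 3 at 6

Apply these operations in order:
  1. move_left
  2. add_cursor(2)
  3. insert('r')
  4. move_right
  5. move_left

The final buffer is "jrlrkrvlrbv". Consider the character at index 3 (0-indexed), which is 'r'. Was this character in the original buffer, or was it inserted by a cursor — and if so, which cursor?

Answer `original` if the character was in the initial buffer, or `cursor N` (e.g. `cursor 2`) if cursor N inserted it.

After op 1 (move_left): buffer="jlkvlbv" (len 7), cursors c1@1 c2@3 c3@5, authorship .......
After op 2 (add_cursor(2)): buffer="jlkvlbv" (len 7), cursors c1@1 c4@2 c2@3 c3@5, authorship .......
After op 3 (insert('r')): buffer="jrlrkrvlrbv" (len 11), cursors c1@2 c4@4 c2@6 c3@9, authorship .1.4.2..3..
After op 4 (move_right): buffer="jrlrkrvlrbv" (len 11), cursors c1@3 c4@5 c2@7 c3@10, authorship .1.4.2..3..
After op 5 (move_left): buffer="jrlrkrvlrbv" (len 11), cursors c1@2 c4@4 c2@6 c3@9, authorship .1.4.2..3..
Authorship (.=original, N=cursor N): . 1 . 4 . 2 . . 3 . .
Index 3: author = 4

Answer: cursor 4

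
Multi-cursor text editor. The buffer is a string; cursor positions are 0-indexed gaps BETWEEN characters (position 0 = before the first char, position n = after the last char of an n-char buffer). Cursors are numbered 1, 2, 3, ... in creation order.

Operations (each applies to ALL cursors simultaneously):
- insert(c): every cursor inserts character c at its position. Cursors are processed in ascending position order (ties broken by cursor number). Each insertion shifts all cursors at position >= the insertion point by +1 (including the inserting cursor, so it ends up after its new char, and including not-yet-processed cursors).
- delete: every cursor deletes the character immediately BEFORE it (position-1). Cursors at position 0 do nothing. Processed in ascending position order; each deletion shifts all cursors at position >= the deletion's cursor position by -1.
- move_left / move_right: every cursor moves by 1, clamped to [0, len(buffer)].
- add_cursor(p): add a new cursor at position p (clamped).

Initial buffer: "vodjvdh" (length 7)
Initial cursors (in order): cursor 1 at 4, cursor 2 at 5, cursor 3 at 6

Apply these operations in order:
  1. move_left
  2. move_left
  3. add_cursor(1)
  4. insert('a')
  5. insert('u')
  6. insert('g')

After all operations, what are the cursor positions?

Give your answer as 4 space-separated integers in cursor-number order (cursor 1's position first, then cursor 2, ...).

After op 1 (move_left): buffer="vodjvdh" (len 7), cursors c1@3 c2@4 c3@5, authorship .......
After op 2 (move_left): buffer="vodjvdh" (len 7), cursors c1@2 c2@3 c3@4, authorship .......
After op 3 (add_cursor(1)): buffer="vodjvdh" (len 7), cursors c4@1 c1@2 c2@3 c3@4, authorship .......
After op 4 (insert('a')): buffer="vaoadajavdh" (len 11), cursors c4@2 c1@4 c2@6 c3@8, authorship .4.1.2.3...
After op 5 (insert('u')): buffer="vauoaudaujauvdh" (len 15), cursors c4@3 c1@6 c2@9 c3@12, authorship .44.11.22.33...
After op 6 (insert('g')): buffer="vaugoaugdaugjaugvdh" (len 19), cursors c4@4 c1@8 c2@12 c3@16, authorship .444.111.222.333...

Answer: 8 12 16 4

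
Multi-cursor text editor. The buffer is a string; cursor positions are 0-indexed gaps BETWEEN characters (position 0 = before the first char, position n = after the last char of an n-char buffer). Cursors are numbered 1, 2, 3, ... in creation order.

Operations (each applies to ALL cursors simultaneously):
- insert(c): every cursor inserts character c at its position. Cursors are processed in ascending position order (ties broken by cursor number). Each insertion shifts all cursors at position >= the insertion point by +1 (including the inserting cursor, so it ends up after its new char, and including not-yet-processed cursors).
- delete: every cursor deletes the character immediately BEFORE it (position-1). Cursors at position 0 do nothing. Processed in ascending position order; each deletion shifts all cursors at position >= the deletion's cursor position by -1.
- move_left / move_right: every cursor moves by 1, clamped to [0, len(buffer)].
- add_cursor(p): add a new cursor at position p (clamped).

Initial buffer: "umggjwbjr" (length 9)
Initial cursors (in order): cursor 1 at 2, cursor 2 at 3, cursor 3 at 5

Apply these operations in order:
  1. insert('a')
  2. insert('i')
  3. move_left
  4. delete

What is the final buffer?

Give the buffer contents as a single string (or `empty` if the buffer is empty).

After op 1 (insert('a')): buffer="umagagjawbjr" (len 12), cursors c1@3 c2@5 c3@8, authorship ..1.2..3....
After op 2 (insert('i')): buffer="umaigaigjaiwbjr" (len 15), cursors c1@4 c2@7 c3@11, authorship ..11.22..33....
After op 3 (move_left): buffer="umaigaigjaiwbjr" (len 15), cursors c1@3 c2@6 c3@10, authorship ..11.22..33....
After op 4 (delete): buffer="umigigjiwbjr" (len 12), cursors c1@2 c2@4 c3@7, authorship ..1.2..3....

Answer: umigigjiwbjr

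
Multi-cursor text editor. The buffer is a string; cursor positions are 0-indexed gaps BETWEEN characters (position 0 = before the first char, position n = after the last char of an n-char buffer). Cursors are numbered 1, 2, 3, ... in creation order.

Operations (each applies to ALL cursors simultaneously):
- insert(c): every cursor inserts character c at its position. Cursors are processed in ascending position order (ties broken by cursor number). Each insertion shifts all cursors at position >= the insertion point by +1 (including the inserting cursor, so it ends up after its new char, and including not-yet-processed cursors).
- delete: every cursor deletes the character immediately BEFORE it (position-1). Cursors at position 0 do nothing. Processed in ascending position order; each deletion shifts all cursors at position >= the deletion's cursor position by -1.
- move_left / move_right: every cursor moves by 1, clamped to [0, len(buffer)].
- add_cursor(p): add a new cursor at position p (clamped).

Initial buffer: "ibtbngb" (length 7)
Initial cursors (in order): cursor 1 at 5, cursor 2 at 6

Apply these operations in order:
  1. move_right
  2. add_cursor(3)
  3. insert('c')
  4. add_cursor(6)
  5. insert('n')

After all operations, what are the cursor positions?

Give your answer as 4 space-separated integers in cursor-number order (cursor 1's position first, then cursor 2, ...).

Answer: 11 14 5 8

Derivation:
After op 1 (move_right): buffer="ibtbngb" (len 7), cursors c1@6 c2@7, authorship .......
After op 2 (add_cursor(3)): buffer="ibtbngb" (len 7), cursors c3@3 c1@6 c2@7, authorship .......
After op 3 (insert('c')): buffer="ibtcbngcbc" (len 10), cursors c3@4 c1@8 c2@10, authorship ...3...1.2
After op 4 (add_cursor(6)): buffer="ibtcbngcbc" (len 10), cursors c3@4 c4@6 c1@8 c2@10, authorship ...3...1.2
After op 5 (insert('n')): buffer="ibtcnbnngcnbcn" (len 14), cursors c3@5 c4@8 c1@11 c2@14, authorship ...33..4.11.22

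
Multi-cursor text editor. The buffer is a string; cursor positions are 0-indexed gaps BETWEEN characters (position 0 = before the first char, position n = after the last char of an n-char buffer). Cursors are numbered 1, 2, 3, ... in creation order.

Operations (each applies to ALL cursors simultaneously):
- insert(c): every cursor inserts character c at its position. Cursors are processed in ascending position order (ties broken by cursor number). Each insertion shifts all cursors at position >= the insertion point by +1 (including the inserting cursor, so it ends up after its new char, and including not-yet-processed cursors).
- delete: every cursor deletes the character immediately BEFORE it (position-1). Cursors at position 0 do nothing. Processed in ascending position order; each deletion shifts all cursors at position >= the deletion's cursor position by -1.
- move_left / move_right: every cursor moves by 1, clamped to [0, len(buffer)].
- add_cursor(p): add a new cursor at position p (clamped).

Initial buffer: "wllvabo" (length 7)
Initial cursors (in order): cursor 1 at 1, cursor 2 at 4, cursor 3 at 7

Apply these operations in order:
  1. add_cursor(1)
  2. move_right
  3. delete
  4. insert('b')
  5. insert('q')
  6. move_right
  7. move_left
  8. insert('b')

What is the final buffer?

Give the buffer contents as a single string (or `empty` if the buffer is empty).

After op 1 (add_cursor(1)): buffer="wllvabo" (len 7), cursors c1@1 c4@1 c2@4 c3@7, authorship .......
After op 2 (move_right): buffer="wllvabo" (len 7), cursors c1@2 c4@2 c2@5 c3@7, authorship .......
After op 3 (delete): buffer="lvb" (len 3), cursors c1@0 c4@0 c2@2 c3@3, authorship ...
After op 4 (insert('b')): buffer="bblvbbb" (len 7), cursors c1@2 c4@2 c2@5 c3@7, authorship 14..2.3
After op 5 (insert('q')): buffer="bbqqlvbqbbq" (len 11), cursors c1@4 c4@4 c2@8 c3@11, authorship 1414..22.33
After op 6 (move_right): buffer="bbqqlvbqbbq" (len 11), cursors c1@5 c4@5 c2@9 c3@11, authorship 1414..22.33
After op 7 (move_left): buffer="bbqqlvbqbbq" (len 11), cursors c1@4 c4@4 c2@8 c3@10, authorship 1414..22.33
After op 8 (insert('b')): buffer="bbqqbblvbqbbbbq" (len 15), cursors c1@6 c4@6 c2@11 c3@14, authorship 141414..222.333

Answer: bbqqbblvbqbbbbq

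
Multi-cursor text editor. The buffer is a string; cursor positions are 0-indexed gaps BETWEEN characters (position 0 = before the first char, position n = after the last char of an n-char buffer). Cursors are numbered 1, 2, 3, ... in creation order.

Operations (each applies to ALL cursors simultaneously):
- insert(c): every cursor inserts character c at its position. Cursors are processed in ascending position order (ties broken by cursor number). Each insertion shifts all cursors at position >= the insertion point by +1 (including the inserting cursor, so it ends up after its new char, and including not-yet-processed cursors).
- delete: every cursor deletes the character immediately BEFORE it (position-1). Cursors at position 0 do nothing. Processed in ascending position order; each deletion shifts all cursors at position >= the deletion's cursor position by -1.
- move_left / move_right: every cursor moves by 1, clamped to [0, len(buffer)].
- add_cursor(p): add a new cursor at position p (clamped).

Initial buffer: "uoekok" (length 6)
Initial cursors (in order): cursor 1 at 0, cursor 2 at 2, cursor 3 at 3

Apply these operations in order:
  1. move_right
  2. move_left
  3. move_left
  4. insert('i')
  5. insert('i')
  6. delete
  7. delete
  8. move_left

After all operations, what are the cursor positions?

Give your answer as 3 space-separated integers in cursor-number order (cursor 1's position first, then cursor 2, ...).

After op 1 (move_right): buffer="uoekok" (len 6), cursors c1@1 c2@3 c3@4, authorship ......
After op 2 (move_left): buffer="uoekok" (len 6), cursors c1@0 c2@2 c3@3, authorship ......
After op 3 (move_left): buffer="uoekok" (len 6), cursors c1@0 c2@1 c3@2, authorship ......
After op 4 (insert('i')): buffer="iuioiekok" (len 9), cursors c1@1 c2@3 c3@5, authorship 1.2.3....
After op 5 (insert('i')): buffer="iiuiioiiekok" (len 12), cursors c1@2 c2@5 c3@8, authorship 11.22.33....
After op 6 (delete): buffer="iuioiekok" (len 9), cursors c1@1 c2@3 c3@5, authorship 1.2.3....
After op 7 (delete): buffer="uoekok" (len 6), cursors c1@0 c2@1 c3@2, authorship ......
After op 8 (move_left): buffer="uoekok" (len 6), cursors c1@0 c2@0 c3@1, authorship ......

Answer: 0 0 1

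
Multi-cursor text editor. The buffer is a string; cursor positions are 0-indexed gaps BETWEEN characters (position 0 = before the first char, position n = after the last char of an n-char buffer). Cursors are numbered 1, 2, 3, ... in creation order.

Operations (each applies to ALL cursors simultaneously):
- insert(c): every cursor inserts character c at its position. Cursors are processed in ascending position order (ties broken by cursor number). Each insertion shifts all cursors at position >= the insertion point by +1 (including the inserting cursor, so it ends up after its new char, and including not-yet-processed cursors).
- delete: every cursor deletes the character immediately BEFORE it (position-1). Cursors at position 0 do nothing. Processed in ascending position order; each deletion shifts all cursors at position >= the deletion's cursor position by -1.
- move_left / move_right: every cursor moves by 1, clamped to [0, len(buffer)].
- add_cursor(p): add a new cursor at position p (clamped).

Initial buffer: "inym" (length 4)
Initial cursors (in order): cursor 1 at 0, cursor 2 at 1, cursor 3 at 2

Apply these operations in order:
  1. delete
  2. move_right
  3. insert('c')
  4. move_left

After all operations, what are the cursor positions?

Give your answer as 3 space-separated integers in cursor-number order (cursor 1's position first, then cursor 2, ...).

Answer: 3 3 3

Derivation:
After op 1 (delete): buffer="ym" (len 2), cursors c1@0 c2@0 c3@0, authorship ..
After op 2 (move_right): buffer="ym" (len 2), cursors c1@1 c2@1 c3@1, authorship ..
After op 3 (insert('c')): buffer="ycccm" (len 5), cursors c1@4 c2@4 c3@4, authorship .123.
After op 4 (move_left): buffer="ycccm" (len 5), cursors c1@3 c2@3 c3@3, authorship .123.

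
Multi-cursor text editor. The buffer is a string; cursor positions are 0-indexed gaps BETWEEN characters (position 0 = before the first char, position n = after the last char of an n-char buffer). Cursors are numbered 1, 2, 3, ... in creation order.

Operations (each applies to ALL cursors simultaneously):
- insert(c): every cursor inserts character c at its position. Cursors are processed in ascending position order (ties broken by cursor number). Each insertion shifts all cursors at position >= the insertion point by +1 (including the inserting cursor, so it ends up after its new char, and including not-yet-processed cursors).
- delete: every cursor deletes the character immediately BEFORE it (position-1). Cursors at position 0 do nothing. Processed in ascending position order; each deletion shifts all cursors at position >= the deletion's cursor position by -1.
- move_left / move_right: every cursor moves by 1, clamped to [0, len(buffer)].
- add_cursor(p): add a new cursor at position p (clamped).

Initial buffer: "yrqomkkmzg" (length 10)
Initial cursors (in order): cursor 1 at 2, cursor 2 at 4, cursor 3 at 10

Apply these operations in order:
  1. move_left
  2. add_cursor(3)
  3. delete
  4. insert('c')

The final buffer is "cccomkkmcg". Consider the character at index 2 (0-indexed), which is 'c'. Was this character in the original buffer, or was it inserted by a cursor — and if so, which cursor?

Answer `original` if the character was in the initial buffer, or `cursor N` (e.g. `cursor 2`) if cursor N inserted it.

Answer: cursor 4

Derivation:
After op 1 (move_left): buffer="yrqomkkmzg" (len 10), cursors c1@1 c2@3 c3@9, authorship ..........
After op 2 (add_cursor(3)): buffer="yrqomkkmzg" (len 10), cursors c1@1 c2@3 c4@3 c3@9, authorship ..........
After op 3 (delete): buffer="omkkmg" (len 6), cursors c1@0 c2@0 c4@0 c3@5, authorship ......
After op 4 (insert('c')): buffer="cccomkkmcg" (len 10), cursors c1@3 c2@3 c4@3 c3@9, authorship 124.....3.
Authorship (.=original, N=cursor N): 1 2 4 . . . . . 3 .
Index 2: author = 4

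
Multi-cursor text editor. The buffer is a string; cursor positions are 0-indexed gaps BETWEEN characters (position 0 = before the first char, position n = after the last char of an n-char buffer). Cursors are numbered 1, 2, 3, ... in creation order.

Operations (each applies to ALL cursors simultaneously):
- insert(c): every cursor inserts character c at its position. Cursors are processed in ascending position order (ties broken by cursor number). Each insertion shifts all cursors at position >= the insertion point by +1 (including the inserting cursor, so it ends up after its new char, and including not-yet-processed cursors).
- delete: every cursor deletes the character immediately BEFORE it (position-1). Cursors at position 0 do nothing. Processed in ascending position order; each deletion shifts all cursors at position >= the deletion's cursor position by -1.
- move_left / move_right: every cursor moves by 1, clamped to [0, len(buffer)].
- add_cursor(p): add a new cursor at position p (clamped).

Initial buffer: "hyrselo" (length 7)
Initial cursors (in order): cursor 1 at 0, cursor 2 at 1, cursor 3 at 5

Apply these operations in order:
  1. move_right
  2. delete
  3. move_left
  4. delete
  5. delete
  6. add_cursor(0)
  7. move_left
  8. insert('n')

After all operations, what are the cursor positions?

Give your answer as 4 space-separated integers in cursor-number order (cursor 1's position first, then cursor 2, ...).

After op 1 (move_right): buffer="hyrselo" (len 7), cursors c1@1 c2@2 c3@6, authorship .......
After op 2 (delete): buffer="rseo" (len 4), cursors c1@0 c2@0 c3@3, authorship ....
After op 3 (move_left): buffer="rseo" (len 4), cursors c1@0 c2@0 c3@2, authorship ....
After op 4 (delete): buffer="reo" (len 3), cursors c1@0 c2@0 c3@1, authorship ...
After op 5 (delete): buffer="eo" (len 2), cursors c1@0 c2@0 c3@0, authorship ..
After op 6 (add_cursor(0)): buffer="eo" (len 2), cursors c1@0 c2@0 c3@0 c4@0, authorship ..
After op 7 (move_left): buffer="eo" (len 2), cursors c1@0 c2@0 c3@0 c4@0, authorship ..
After op 8 (insert('n')): buffer="nnnneo" (len 6), cursors c1@4 c2@4 c3@4 c4@4, authorship 1234..

Answer: 4 4 4 4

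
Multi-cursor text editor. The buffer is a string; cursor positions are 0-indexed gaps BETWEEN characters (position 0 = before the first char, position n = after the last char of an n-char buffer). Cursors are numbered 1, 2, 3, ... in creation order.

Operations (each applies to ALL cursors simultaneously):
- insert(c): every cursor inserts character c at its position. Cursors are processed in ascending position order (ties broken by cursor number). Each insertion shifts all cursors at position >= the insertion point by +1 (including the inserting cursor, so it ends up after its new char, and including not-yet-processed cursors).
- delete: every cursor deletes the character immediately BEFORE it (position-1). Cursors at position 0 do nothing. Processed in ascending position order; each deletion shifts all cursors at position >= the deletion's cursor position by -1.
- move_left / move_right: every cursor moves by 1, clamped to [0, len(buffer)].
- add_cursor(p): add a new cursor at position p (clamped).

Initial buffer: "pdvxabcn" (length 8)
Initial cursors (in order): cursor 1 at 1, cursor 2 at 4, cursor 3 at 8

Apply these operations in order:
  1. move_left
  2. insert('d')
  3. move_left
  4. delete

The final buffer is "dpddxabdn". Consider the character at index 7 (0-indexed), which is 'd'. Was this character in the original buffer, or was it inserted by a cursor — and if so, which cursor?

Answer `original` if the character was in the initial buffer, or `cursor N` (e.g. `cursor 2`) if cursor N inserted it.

After op 1 (move_left): buffer="pdvxabcn" (len 8), cursors c1@0 c2@3 c3@7, authorship ........
After op 2 (insert('d')): buffer="dpdvdxabcdn" (len 11), cursors c1@1 c2@5 c3@10, authorship 1...2....3.
After op 3 (move_left): buffer="dpdvdxabcdn" (len 11), cursors c1@0 c2@4 c3@9, authorship 1...2....3.
After op 4 (delete): buffer="dpddxabdn" (len 9), cursors c1@0 c2@3 c3@7, authorship 1..2...3.
Authorship (.=original, N=cursor N): 1 . . 2 . . . 3 .
Index 7: author = 3

Answer: cursor 3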